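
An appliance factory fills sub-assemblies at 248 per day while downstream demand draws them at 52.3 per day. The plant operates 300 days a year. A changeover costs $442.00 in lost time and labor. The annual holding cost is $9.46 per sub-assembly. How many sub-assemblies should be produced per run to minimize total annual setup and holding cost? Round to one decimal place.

Q* ≈ 1,363.1 sub-assemblies

Annual demand D = 52.3 × 300 = 15,690.
Production build-up factor (1 − d/p) = 1 − 52.3/248 = 0.7891.
Q* = √(2DS / (H(1 − d/p))) = √(2 × 15,690 × 442 / (9.46 × 0.7891)).
= √(13,869,960 / 7.465) ≈ 1363.084.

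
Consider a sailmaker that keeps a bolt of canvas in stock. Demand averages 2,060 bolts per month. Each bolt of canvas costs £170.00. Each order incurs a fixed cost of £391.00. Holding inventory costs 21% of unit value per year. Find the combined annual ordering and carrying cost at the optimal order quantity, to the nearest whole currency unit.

Annual demand D = 2,060 × 12 = 24,720.
Holding cost H = 0.21 × £170.00 = £35.7000 per unit per year.
The optimal lot size = √(2DS/H) = √(2 × 24,720 × 391 / 35.7) ≈ 735.86.
At the optimum the two cost components are equal, so total cost = 2·(Q*/2)H = Q*·H.
Minimum total = √(2DSH) = √(2 × 24,720 × 391 × 35.7) ≈ 26270.100.

TC* ≈ £26,270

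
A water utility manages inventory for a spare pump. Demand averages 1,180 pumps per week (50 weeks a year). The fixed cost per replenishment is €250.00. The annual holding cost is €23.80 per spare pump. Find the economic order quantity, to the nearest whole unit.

Annual demand D = 1,180 × 50 = 59,000.
EOQ = √(2DS / H) = √(2 × 59,000 × 250 / 23.8).
= √(29,500,000 / 23.8) = √1,239,495.7983 ≈ 1113.326.

Q* ≈ 1,113 pumps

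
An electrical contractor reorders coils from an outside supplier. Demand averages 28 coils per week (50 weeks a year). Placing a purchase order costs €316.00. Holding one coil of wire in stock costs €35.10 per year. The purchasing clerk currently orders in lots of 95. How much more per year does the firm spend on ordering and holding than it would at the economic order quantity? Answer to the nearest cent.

Extra cost ≈ €751.26 per year

Annual demand D = 28 × 50 = 1,400.
EOQ = √(2DS/H) = √(2 × 1,400 × 316 / 35.1) ≈ 158.77.
Cost at Q* = (D/Q*)S + (Q*/2)H = √(2DSH) ≈ €5,572.83.
Cost at Q = 95: (1,400/95)×316 + (95/2)×35.1 = €4,656.84 + €1,667.25 = €6,324.09.
Excess = €6,324.09 − €5,572.83 = €751.26.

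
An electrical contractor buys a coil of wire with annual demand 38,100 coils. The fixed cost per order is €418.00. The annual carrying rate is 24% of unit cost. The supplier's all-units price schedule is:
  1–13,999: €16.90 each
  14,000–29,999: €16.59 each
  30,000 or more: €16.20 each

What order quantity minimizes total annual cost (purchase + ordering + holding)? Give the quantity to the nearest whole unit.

Holding cost per unit per year at price C is H = 0.24·C.
For each price level, check whether its EOQ is feasible; otherwise the best quantity at that price is the breakpoint.
EOQ at €16.90 = 2802.3 (feasible in tier 1): TC = 38,100×€16.90 + (38,100/2802.3)×418 + (2802.3/2)×0.24×€16.90 = €655,256.18.
EOQ at €16.59 = 2828.4 < 14000, so use break Q=14000: TC = 38,100×€16.59 + (38,100/14000.0)×418 + (14000.0/2)×0.24×€16.59 = €661,087.76.
EOQ at €16.20 = 2862.2 < 30000, so use break Q=30000: TC = 38,100×€16.20 + (38,100/30000.0)×418 + (30000.0/2)×0.24×€16.20 = €676,070.86.
Lowest total cost is €655,256.18 at Q = 2802.3.

Q* ≈ 2,802 coils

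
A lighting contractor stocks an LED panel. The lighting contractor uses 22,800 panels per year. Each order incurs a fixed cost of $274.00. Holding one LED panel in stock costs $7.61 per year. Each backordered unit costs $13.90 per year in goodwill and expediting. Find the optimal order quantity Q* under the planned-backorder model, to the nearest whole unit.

With planned backorders, Q* = √(2DS/H) · √((H+B)/B).
√(2DS/H) = √(2 × 22,800 × 274 / 7.61) = 1281.343.
√((H+B)/B) = √((7.61+13.9)/13.9) = 1.2440.
Q* ≈ 1593.963.

Q* ≈ 1,594 panels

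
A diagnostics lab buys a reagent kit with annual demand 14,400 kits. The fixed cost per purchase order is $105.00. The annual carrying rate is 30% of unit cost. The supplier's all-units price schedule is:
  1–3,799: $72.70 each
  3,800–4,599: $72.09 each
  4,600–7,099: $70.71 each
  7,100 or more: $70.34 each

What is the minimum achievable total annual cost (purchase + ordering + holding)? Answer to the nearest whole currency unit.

Holding cost per unit per year at price C is H = 0.30·C.
For each price level, check whether its EOQ is feasible; otherwise the best quantity at that price is the breakpoint.
EOQ at $72.70 = 372.4 (feasible in tier 1): TC = 14,400×$72.70 + (14,400/372.4)×105 + (372.4/2)×0.30×$72.70 = $1,055,001.17.
EOQ at $72.09 = 373.9 < 3800, so use break Q=3800: TC = 14,400×$72.09 + (14,400/3800.0)×105 + (3800.0/2)×0.30×$72.09 = $1,079,585.19.
EOQ at $70.71 = 377.6 < 4600, so use break Q=4600: TC = 14,400×$70.71 + (14,400/4600.0)×105 + (4600.0/2)×0.30×$70.71 = $1,067,342.60.
EOQ at $70.34 = 378.6 < 7100, so use break Q=7100: TC = 14,400×$70.34 + (14,400/7100.0)×105 + (7100.0/2)×0.30×$70.34 = $1,088,021.06.
Lowest total cost among the candidates is at Q = 372.4.

TC* ≈ $1,055,001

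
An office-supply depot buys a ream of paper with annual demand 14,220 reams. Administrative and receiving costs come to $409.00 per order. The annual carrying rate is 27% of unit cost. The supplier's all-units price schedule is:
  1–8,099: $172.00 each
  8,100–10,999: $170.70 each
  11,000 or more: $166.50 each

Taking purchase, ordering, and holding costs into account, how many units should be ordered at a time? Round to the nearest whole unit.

Holding cost per unit per year at price C is H = 0.27·C.
For each price level, check whether its EOQ is feasible; otherwise the best quantity at that price is the breakpoint.
EOQ at $172.00 = 500.5 (feasible in tier 1): TC = 14,220×$172.00 + (14,220/500.5)×409 + (500.5/2)×0.27×$172.00 = $2,469,081.95.
EOQ at $170.70 = 502.4 < 8100, so use break Q=8100: TC = 14,220×$170.70 + (14,220/8100.0)×409 + (8100.0/2)×0.27×$170.70 = $2,614,732.47.
EOQ at $166.50 = 508.7 < 11000, so use break Q=11000: TC = 14,220×$166.50 + (14,220/11000.0)×409 + (11000.0/2)×0.27×$166.50 = $2,615,411.23.
Lowest total cost is $2,469,081.95 at Q = 500.5.

Q* ≈ 500 reams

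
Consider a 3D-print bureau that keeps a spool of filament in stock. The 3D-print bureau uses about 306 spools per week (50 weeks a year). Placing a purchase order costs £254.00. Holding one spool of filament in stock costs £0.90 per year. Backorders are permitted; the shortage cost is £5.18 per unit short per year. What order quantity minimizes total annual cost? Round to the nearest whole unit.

Q* ≈ 3,184 spools

Annual demand D = 306 × 50 = 15,300.
With planned backorders, Q* = √(2DS/H) · √((H+B)/B).
√(2DS/H) = √(2 × 15,300 × 254 / 0.9) = 2938.707.
√((H+B)/B) = √((0.9+5.18)/5.18) = 1.0834.
Q* ≈ 3183.781.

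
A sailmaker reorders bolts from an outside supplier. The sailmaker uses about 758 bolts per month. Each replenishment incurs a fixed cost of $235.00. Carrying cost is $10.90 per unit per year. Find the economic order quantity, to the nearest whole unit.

Q* ≈ 626 bolts

Annual demand D = 758 × 12 = 9,096.
EOQ = √(2DS / H) = √(2 × 9,096 × 235 / 10.9).
= √(4,275,120 / 10.9) = √392,212.844 ≈ 626.269.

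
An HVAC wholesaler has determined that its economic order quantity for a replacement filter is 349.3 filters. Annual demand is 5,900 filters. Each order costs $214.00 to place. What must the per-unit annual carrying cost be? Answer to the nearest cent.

Invert the EOQ relation Q*² = 2DS/H.
From Q* = √(2DS/H): H = 2DS / Q*² = 2 × 5,900 × 214 / 349.3² = 20.6966.

H ≈ $20.70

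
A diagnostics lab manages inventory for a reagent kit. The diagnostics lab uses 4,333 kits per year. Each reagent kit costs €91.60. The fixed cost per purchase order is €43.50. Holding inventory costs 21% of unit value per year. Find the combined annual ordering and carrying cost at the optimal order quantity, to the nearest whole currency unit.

Holding cost H = 0.21 × €91.60 = €19.2360 per unit per year.
Q* = √(2DS/H) = √(2 × 4,333 × 43.5 / 19.236) ≈ 139.99.
At Q*, ordering cost (D/Q*)S equals holding cost (Q*/2)H, each = √(DSH/2).
Minimum total = √(2DSH) = √(2 × 4,333 × 43.5 × 19.236) ≈ 2692.845.

TC* ≈ €2,693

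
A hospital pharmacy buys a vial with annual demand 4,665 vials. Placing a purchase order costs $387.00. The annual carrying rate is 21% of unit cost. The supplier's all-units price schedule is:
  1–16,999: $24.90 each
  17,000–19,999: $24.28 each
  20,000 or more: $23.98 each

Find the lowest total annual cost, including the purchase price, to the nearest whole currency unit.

Holding cost per unit per year at price C is H = 0.21·C.
For each price level, check whether its EOQ is feasible; otherwise the best quantity at that price is the breakpoint.
EOQ at $24.90 = 831.0 (feasible in tier 1): TC = 4,665×$24.90 + (4,665/831.0)×387 + (831.0/2)×0.21×$24.90 = $120,503.66.
EOQ at $24.28 = 841.5 < 17000, so use break Q=17000: TC = 4,665×$24.28 + (4,665/17000.0)×387 + (17000.0/2)×0.21×$24.28 = $156,712.20.
EOQ at $23.98 = 846.8 < 20000, so use break Q=20000: TC = 4,665×$23.98 + (4,665/20000.0)×387 + (20000.0/2)×0.21×$23.98 = $162,314.97.
Lowest total cost among the candidates is at Q = 831.0.

TC* ≈ $120,504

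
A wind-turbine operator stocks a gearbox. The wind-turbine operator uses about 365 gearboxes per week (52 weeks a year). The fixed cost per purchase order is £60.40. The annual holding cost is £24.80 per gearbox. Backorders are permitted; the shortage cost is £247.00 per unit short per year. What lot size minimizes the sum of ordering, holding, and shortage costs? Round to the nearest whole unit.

Annual demand D = 365 × 52 = 18,980.
With planned backorders, Q* = √(2DS/H) · √((H+B)/B).
√(2DS/H) = √(2 × 18,980 × 60.4 / 24.8) = 304.058.
√((H+B)/B) = √((24.8+247)/247) = 1.0490.
Q* ≈ 318.957.

Q* ≈ 319 gearboxes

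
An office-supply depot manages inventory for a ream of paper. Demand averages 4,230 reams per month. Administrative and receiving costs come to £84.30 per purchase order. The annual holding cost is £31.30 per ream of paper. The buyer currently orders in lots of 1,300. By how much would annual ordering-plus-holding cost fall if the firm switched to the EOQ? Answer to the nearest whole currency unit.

Extra cost ≈ £7,270 per year

Annual demand D = 4,230 × 12 = 50,760.
EOQ = √(2DS/H) = √(2 × 50,760 × 84.3 / 31.3) ≈ 522.90.
Cost at Q* = (D/Q*)S + (Q*/2)H = √(2DSH) ≈ £16,366.72.
Cost at Q = 1,300: (50,760/1,300)×84.3 + (1,300/2)×31.3 = £3,291.59 + £20,345.00 = £23,636.59.
Excess = £23,636.59 − £16,366.72 = £7,269.87.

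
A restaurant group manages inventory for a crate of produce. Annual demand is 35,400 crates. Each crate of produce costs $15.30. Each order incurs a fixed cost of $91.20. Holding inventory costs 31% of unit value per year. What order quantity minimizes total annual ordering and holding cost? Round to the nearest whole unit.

Holding cost H = 0.31 × $15.30 = $4.7430 per unit per year.
EOQ = √(2DS / H) = √(2 × 35,400 × 91.2 / 4.743).
= √(6,456,960 / 4.743) = √1,361,366.2239 ≈ 1166.776.

Q* ≈ 1,167 crates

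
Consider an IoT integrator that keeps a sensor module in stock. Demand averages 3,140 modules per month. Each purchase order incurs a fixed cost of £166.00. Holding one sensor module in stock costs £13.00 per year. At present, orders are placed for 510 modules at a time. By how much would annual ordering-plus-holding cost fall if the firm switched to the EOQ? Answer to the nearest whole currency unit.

Extra cost ≈ £2,827 per year

Annual demand D = 3,140 × 12 = 37,680.
EOQ = √(2DS/H) = √(2 × 37,680 × 166 / 13) ≈ 980.96.
Cost at Q* = (D/Q*)S + (Q*/2)H = √(2DSH) ≈ £12,752.52.
Cost at Q = 510: (37,680/510)×166 + (510/2)×13 = £12,264.47 + £3,315.00 = £15,579.47.
Excess = £15,579.47 − £12,752.52 = £2,826.95.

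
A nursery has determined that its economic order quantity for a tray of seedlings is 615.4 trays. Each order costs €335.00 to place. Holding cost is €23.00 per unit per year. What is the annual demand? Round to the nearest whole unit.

The basic EOQ model gives Q* = √(2DS/H); rearrange for the unknown.
From Q* = √(2DS/H): D = Q*²H / (2S) = 615.4² × 23 / (2 × 335) = 13000.738.

D ≈ 13,001 trays per year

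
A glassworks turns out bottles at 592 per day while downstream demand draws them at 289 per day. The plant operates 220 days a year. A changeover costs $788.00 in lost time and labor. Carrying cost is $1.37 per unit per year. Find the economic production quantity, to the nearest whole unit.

Q* ≈ 11,954 bottles

Annual demand D = 289 × 220 = 63,580.
Production build-up factor (1 − d/p) = 1 − 289/592 = 0.5118.
Q* = √(2DS / (H(1 − d/p))) = √(2 × 63,580 × 788 / (1.37 × 0.5118)).
= √(100,202,080 / 0.7012) ≈ 11954.120.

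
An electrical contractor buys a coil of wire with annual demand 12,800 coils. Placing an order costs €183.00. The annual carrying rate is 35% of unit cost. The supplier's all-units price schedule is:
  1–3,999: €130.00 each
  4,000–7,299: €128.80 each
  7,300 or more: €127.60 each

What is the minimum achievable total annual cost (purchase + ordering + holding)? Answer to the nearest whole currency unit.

Holding cost per unit per year at price C is H = 0.35·C.
Evaluate total cost at each tier's feasible EOQ or, if the EOQ is below the tier, at the tier's minimum quantity.
EOQ at €130.00 = 320.9 (feasible in tier 1): TC = 12,800×€130.00 + (12,800/320.9)×183 + (320.9/2)×0.35×€130.00 = €1,678,599.95.
EOQ at €128.80 = 322.4 < 4000, so use break Q=4000: TC = 12,800×€128.80 + (12,800/4000.0)×183 + (4000.0/2)×0.35×€128.80 = €1,739,385.60.
EOQ at €127.60 = 323.9 < 7300, so use break Q=7300: TC = 12,800×€127.60 + (12,800/7300.0)×183 + (7300.0/2)×0.35×€127.60 = €1,796,609.88.
Lowest total cost among the candidates is at Q = 320.9.

TC* ≈ €1,678,600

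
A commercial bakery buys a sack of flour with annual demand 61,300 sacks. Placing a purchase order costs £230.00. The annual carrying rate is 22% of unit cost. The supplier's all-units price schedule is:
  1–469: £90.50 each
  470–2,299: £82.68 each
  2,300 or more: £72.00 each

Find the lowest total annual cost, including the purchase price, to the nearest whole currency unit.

Holding cost per unit per year at price C is H = 0.22·C.
Candidates are each tier's EOQ (if it falls in that tier) and each price-break quantity.
Tier 1 (£90.50): EOQ = 1190.1 exceeds tier's upper bound 469, so this tier is dominated.
EOQ at £82.68 = 1245.1 (feasible in tier 2): TC = 61,300×£82.68 + (61,300/1245.1)×230 + (1245.1/2)×0.22×£82.68 = £5,090,931.52.
EOQ at £72.00 = 1334.2 < 2300, so use break Q=2300: TC = 61,300×£72.00 + (61,300/2300.0)×230 + (2300.0/2)×0.22×£72.00 = £4,437,946.00.
Lowest total cost among the candidates is at Q = 2300.0.

TC* ≈ £4,437,946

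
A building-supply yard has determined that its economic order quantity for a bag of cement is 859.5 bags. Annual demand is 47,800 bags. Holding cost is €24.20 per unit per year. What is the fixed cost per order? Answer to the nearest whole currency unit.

S ≈ €187

The basic EOQ model gives Q* = √(2DS/H); rearrange for the unknown.
From Q* = √(2DS/H): S = Q*²H / (2D) = 859.5² × 24.2 / (2 × 47,800) = 187.0033.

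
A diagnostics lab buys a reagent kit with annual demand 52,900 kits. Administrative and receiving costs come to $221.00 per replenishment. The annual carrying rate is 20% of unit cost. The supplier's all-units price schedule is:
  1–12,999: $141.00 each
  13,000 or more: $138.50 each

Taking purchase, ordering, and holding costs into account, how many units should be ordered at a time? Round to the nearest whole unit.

Q* ≈ 911 kits

Holding cost per unit per year at price C is H = 0.20·C.
Evaluate total cost at each tier's feasible EOQ or, if the EOQ is below the tier, at the tier's minimum quantity.
EOQ at $141.00 = 910.6 (feasible in tier 1): TC = 52,900×$141.00 + (52,900/910.6)×221 + (910.6/2)×0.20×$141.00 = $7,484,578.14.
EOQ at $138.50 = 918.8 < 13000, so use break Q=13000: TC = 52,900×$138.50 + (52,900/13000.0)×221 + (13000.0/2)×0.20×$138.50 = $7,507,599.30.
Lowest total cost is $7,484,578.14 at Q = 910.6.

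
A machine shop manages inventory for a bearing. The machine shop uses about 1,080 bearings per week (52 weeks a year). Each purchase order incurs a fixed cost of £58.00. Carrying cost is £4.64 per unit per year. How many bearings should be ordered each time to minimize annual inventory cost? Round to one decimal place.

Q* ≈ 1,184.9 bearings

Annual demand D = 1,080 × 52 = 56,160.
EOQ = √(2DS / H) = √(2 × 56,160 × 58 / 4.64).
= √(6,514,560 / 4.64) = √1,404,000 ≈ 1184.905.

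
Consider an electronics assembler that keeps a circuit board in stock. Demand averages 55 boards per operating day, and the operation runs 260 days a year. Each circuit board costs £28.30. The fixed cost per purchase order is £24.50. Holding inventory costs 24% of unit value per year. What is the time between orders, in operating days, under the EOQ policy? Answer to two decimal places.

T ≈ 5.84 days

Annual demand D = 55 × 260 = 14,300.
Holding cost H = 0.24 × £28.30 = £6.7920 per unit per year.
Q* = √(2DS/H) = √(2 × 14,300 × 24.5 / 6.792) ≈ 321.19.
Cycle time = Q*/D × 260 = 321.19 / 14,300 × 260 ≈ 5.840 days.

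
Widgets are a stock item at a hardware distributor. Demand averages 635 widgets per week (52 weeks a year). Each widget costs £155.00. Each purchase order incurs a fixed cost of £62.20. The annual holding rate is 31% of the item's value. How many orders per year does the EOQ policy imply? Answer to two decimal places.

N ≈ 112.93 orders per year

Annual demand D = 635 × 52 = 33,020.
Holding cost H = 0.31 × £155.00 = £48.0500 per unit per year.
Q* = √(2DS/H) = √(2 × 33,020 × 62.2 / 48.05) ≈ 292.38.
Orders per year = D / Q* = 33,020 / 292.38 ≈ 112.934.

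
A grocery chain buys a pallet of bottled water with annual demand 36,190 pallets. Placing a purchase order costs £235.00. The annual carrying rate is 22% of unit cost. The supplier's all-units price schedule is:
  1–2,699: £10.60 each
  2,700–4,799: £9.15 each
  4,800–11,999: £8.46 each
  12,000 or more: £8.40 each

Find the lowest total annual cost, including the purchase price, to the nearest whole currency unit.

Holding cost per unit per year at price C is H = 0.22·C.
Evaluate total cost at each tier's feasible EOQ or, if the EOQ is below the tier, at the tier's minimum quantity.
Tier 1 (£10.60): EOQ = 2700.7 exceeds tier's upper bound 2699, so this tier is dominated.
EOQ at £9.15 = 2906.8 (feasible in tier 2): TC = 36,190×£9.15 + (36,190/2906.8)×235 + (2906.8/2)×0.22×£9.15 = £336,989.97.
EOQ at £8.46 = 3023.1 < 4800, so use break Q=4800: TC = 36,190×£8.46 + (36,190/4800.0)×235 + (4800.0/2)×0.22×£8.46 = £312,406.08.
EOQ at £8.40 = 3033.8 < 12000, so use break Q=12000: TC = 36,190×£8.40 + (36,190/12000.0)×235 + (12000.0/2)×0.22×£8.40 = £315,792.72.
Lowest total cost among the candidates is at Q = 4800.0.

TC* ≈ £312,406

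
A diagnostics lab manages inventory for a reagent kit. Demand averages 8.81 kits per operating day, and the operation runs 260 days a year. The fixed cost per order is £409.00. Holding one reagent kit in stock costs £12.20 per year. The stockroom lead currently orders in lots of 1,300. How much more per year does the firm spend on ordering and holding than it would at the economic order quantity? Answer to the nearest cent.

Extra cost ≈ £3,869.52 per year

Annual demand D = 8.81 × 260 = 2,290.6.
EOQ = √(2DS/H) = √(2 × 2,290.6 × 409 / 12.2) ≈ 391.90.
Cost at Q* = (D/Q*)S + (Q*/2)H = √(2DSH) ≈ £4,781.14.
Cost at Q = 1,300: (2,290.6/1,300)×409 + (1,300/2)×12.2 = £720.66 + £7,930.00 = £8,650.66.
Excess = £8,650.66 − £4,781.14 = £3,869.52.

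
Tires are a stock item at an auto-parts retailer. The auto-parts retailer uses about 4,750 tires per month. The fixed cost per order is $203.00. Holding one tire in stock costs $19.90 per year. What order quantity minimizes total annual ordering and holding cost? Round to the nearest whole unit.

Q* ≈ 1,078 tires

Annual demand D = 4,750 × 12 = 57,000.
EOQ = √(2DS / H) = √(2 × 57,000 × 203 / 19.9).
= √(23,142,000 / 19.9) = √1,162,914.5729 ≈ 1078.385.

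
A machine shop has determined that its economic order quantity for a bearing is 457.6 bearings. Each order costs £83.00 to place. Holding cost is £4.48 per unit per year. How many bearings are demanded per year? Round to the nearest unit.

D ≈ 5,651 bearings per year

Squaring Q* = √(2DS/H) gives Q*² = 2DS/H.
From Q* = √(2DS/H): D = Q*²H / (2S) = 457.6² × 4.48 / (2 × 83) = 5651.217.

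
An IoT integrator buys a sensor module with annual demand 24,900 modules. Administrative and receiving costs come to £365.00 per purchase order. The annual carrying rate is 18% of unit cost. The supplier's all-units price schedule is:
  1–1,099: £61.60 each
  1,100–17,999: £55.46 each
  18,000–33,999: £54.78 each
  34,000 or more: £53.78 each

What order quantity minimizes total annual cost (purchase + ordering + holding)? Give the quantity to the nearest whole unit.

Q* ≈ 1,349 modules

Holding cost per unit per year at price C is H = 0.18·C.
Evaluate total cost at each tier's feasible EOQ or, if the EOQ is below the tier, at the tier's minimum quantity.
Tier 1 (£61.60): EOQ = 1280.4 exceeds tier's upper bound 1099, so this tier is dominated.
EOQ at £55.46 = 1349.4 (feasible in tier 2): TC = 24,900×£55.46 + (24,900/1349.4)×365 + (1349.4/2)×0.18×£55.46 = £1,394,424.61.
EOQ at £54.78 = 1357.7 < 18000, so use break Q=18000: TC = 24,900×£54.78 + (24,900/18000.0)×365 + (18000.0/2)×0.18×£54.78 = £1,453,270.52.
EOQ at £53.78 = 1370.3 < 34000, so use break Q=34000: TC = 24,900×£53.78 + (24,900/34000.0)×365 + (34000.0/2)×0.18×£53.78 = £1,503,956.11.
Lowest total cost is £1,394,424.61 at Q = 1349.4.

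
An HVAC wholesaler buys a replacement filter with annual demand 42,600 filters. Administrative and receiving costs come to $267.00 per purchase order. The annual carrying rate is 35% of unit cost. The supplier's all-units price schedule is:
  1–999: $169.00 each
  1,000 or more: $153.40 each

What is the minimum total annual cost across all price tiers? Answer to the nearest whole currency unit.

TC* ≈ $6,573,059

Holding cost per unit per year at price C is H = 0.35·C.
Evaluate total cost at each tier's feasible EOQ or, if the EOQ is below the tier, at the tier's minimum quantity.
EOQ at $169.00 = 620.2 (feasible in tier 1): TC = 42,600×$169.00 + (42,600/620.2)×267 + (620.2/2)×0.35×$169.00 = $7,236,081.98.
EOQ at $153.40 = 650.9 < 1000, so use break Q=1000: TC = 42,600×$153.40 + (42,600/1000.0)×267 + (1000.0/2)×0.35×$153.40 = $6,573,059.20.
Lowest total cost among the candidates is at Q = 1000.0.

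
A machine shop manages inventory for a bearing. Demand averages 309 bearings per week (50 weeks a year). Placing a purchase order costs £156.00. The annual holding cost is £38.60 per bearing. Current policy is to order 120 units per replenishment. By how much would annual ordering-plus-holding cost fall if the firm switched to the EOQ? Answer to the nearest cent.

Annual demand D = 309 × 50 = 15,450.
EOQ = √(2DS/H) = √(2 × 15,450 × 156 / 38.6) ≈ 353.38.
Cost at Q* = (D/Q*)S + (Q*/2)H = √(2DSH) ≈ £13,640.65.
Cost at Q = 120: (15,450/120)×156 + (120/2)×38.6 = £20,085.00 + £2,316.00 = £22,401.00.
Excess = £22,401.00 − £13,640.65 = £8,760.35.

Extra cost ≈ £8,760.35 per year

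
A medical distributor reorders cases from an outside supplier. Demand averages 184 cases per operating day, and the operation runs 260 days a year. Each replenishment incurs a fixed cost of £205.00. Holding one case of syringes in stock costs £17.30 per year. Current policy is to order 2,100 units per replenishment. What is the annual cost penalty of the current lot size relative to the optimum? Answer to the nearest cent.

Extra cost ≈ £4,414.21 per year

Annual demand D = 184 × 260 = 47,840.
EOQ = √(2DS/H) = √(2 × 47,840 × 205 / 17.3) ≈ 1064.79.
Cost at Q* = (D/Q*)S + (Q*/2)H = √(2DSH) ≈ £18,420.89.
Cost at Q = 2,100: (47,840/2,100)×205 + (2,100/2)×17.3 = £4,670.10 + £18,165.00 = £22,835.10.
Excess = £22,835.10 − £18,420.89 = £4,414.21.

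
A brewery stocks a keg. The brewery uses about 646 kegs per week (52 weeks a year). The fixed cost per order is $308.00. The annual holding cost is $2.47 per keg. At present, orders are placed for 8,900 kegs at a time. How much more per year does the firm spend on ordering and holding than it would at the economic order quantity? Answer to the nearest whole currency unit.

Annual demand D = 646 × 52 = 33,592.
EOQ = √(2DS/H) = √(2 × 33,592 × 308 / 2.47) ≈ 2894.41.
Cost at Q* = (D/Q*)S + (Q*/2)H = √(2DSH) ≈ $7,149.19.
Cost at Q = 8,900: (33,592/8,900)×308 + (8,900/2)×2.47 = $1,162.51 + $10,991.50 = $12,154.01.
Excess = $12,154.01 − $7,149.19 = $5,004.82.

Extra cost ≈ $5,005 per year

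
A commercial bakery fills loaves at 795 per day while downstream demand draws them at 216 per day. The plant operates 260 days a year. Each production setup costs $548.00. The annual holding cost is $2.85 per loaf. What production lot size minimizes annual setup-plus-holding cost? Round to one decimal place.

Annual demand D = 216 × 260 = 56,160.
Production build-up factor (1 − d/p) = 1 − 216/795 = 0.7283.
Q* = √(2DS / (H(1 − d/p))) = √(2 × 56,160 × 548 / (2.85 × 0.7283)).
= √(61,551,360 / 2.0757) ≈ 5445.537.

Q* ≈ 5,445.5 loaves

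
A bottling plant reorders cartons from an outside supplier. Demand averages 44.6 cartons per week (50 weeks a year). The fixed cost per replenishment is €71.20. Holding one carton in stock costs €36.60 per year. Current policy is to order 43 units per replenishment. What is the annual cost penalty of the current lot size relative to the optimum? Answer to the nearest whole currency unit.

Extra cost ≈ €1,070 per year

Annual demand D = 44.6 × 50 = 2,230.
EOQ = √(2DS/H) = √(2 × 2,230 × 71.2 / 36.6) ≈ 93.15.
Cost at Q* = (D/Q*)S + (Q*/2)H = √(2DSH) ≈ €3,409.16.
Cost at Q = 43: (2,230/43)×71.2 + (43/2)×36.6 = €3,692.47 + €786.90 = €4,479.37.
Excess = €4,479.37 − €3,409.16 = €1,070.20.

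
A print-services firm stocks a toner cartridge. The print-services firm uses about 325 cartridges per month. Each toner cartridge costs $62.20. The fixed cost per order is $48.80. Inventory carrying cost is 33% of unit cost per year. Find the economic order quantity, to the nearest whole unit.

Annual demand D = 325 × 12 = 3,900.
Holding cost H = 0.33 × $62.20 = $20.5260 per unit per year.
EOQ = √(2DS / H) = √(2 × 3,900 × 48.8 / 20.526).
= √(380,640 / 20.526) = √18,544.2853 ≈ 136.177.

Q* ≈ 136 cartridges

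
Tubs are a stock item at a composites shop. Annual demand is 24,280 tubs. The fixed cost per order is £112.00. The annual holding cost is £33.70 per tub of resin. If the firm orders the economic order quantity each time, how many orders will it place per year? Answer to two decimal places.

N ≈ 60.44 orders per year

The optimal lot size = √(2DS/H) = √(2 × 24,280 × 112 / 33.7) ≈ 401.73.
Orders per year = D / Q* = 24,280 / 401.73 ≈ 60.439.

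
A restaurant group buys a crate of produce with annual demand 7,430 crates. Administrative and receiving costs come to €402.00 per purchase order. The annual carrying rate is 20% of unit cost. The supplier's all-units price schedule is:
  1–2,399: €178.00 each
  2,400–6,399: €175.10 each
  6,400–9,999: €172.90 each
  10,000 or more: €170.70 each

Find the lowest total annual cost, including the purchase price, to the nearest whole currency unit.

Holding cost per unit per year at price C is H = 0.20·C.
Evaluate total cost at each tier's feasible EOQ or, if the EOQ is below the tier, at the tier's minimum quantity.
EOQ at €178.00 = 409.6 (feasible in tier 1): TC = 7,430×€178.00 + (7,430/409.6)×402 + (409.6/2)×0.20×€178.00 = €1,337,123.02.
EOQ at €175.10 = 413.0 < 2400, so use break Q=2400: TC = 7,430×€175.10 + (7,430/2400.0)×402 + (2400.0/2)×0.20×€175.10 = €1,344,261.52.
EOQ at €172.90 = 415.6 < 6400, so use break Q=6400: TC = 7,430×€172.90 + (7,430/6400.0)×402 + (6400.0/2)×0.20×€172.90 = €1,395,769.70.
EOQ at €170.70 = 418.3 < 10000, so use break Q=10000: TC = 7,430×€170.70 + (7,430/10000.0)×402 + (10000.0/2)×0.20×€170.70 = €1,439,299.69.
Lowest total cost among the candidates is at Q = 409.6.

TC* ≈ €1,337,123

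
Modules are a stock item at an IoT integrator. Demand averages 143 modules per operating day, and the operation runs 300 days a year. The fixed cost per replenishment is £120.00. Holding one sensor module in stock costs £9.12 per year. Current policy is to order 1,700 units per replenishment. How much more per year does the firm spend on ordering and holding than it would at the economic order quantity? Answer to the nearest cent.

Annual demand D = 143 × 300 = 42,900.
EOQ = √(2DS/H) = √(2 × 42,900 × 120 / 9.12) ≈ 1062.52.
Cost at Q* = (D/Q*)S + (Q*/2)H = √(2DSH) ≈ £9,690.18.
Cost at Q = 1,700: (42,900/1,700)×120 + (1,700/2)×9.12 = £3,028.24 + £7,752.00 = £10,780.24.
Excess = £10,780.24 − £9,690.18 = £1,090.06.

Extra cost ≈ £1,090.06 per year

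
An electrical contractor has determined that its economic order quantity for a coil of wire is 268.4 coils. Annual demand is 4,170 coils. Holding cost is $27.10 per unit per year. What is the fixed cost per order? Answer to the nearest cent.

S ≈ $234.08

Invert the EOQ relation Q*² = 2DS/H.
From Q* = √(2DS/H): S = Q*²H / (2D) = 268.4² × 27.1 / (2 × 4,170) = 234.0821.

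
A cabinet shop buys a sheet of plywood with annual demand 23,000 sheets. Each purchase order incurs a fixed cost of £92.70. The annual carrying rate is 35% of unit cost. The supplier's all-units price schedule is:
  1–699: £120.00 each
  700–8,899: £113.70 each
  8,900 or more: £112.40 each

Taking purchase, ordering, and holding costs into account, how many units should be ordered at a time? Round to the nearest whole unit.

Holding cost per unit per year at price C is H = 0.35·C.
Evaluate total cost at each tier's feasible EOQ or, if the EOQ is below the tier, at the tier's minimum quantity.
EOQ at £120.00 = 318.6 (feasible in tier 1): TC = 23,000×£120.00 + (23,000/318.6)×92.7 + (318.6/2)×0.35×£120.00 = £2,773,382.69.
EOQ at £113.70 = 327.3 < 700, so use break Q=700: TC = 23,000×£113.70 + (23,000/700.0)×92.7 + (700.0/2)×0.35×£113.70 = £2,632,074.11.
EOQ at £112.40 = 329.2 < 8900, so use break Q=8900: TC = 23,000×£112.40 + (23,000/8900.0)×92.7 + (8900.0/2)×0.35×£112.40 = £2,760,502.56.
Lowest total cost is £2,632,074.11 at Q = 700.0.

Q* ≈ 700 sheets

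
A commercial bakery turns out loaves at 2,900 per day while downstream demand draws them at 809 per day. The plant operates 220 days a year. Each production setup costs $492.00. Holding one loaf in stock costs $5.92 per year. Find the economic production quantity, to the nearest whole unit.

Annual demand D = 809 × 220 = 177,980.
Production build-up factor (1 − d/p) = 1 − 809/2,900 = 0.7210.
Q* = √(2DS / (H(1 − d/p))) = √(2 × 177,980 × 492 / (5.92 × 0.7210)).
= √(175,132,320 / 4.2685) ≈ 6405.371.

Q* ≈ 6,405 loaves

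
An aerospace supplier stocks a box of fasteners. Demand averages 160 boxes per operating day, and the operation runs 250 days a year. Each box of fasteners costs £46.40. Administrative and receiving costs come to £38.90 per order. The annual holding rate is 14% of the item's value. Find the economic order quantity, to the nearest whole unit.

Annual demand D = 160 × 250 = 40,000.
Holding cost H = 0.14 × £46.40 = £6.4960 per unit per year.
EOQ = √(2DS / H) = √(2 × 40,000 × 38.9 / 6.496).
= √(3,112,000 / 6.496) = √479,064.0394 ≈ 692.145.

Q* ≈ 692 boxes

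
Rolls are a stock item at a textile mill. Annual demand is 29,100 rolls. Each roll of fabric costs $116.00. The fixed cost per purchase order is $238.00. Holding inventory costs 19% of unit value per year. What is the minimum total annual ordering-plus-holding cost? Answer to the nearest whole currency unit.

TC* ≈ $17,473

Holding cost H = 0.19 × $116.00 = $22.0400 per unit per year.
The optimal lot size = √(2DS/H) = √(2 × 29,100 × 238 / 22.04) ≈ 792.76.
At Q*, ordering cost (D/Q*)S equals holding cost (Q*/2)H, each = √(DSH/2).
Minimum total = √(2DSH) = √(2 × 29,100 × 238 × 22.04) ≈ 17472.529.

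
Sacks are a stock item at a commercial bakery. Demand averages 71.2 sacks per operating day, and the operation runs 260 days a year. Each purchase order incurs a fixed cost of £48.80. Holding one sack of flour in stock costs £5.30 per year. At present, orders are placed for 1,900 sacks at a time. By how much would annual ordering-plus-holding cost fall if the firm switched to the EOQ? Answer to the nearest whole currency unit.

Annual demand D = 71.2 × 260 = 18,512.
EOQ = √(2DS/H) = √(2 × 18,512 × 48.8 / 5.3) ≈ 583.87.
Cost at Q* = (D/Q*)S + (Q*/2)H = √(2DSH) ≈ £3,094.49.
Cost at Q = 1,900: (18,512/1,900)×48.8 + (1,900/2)×5.3 = £475.47 + £5,035.00 = £5,510.47.
Excess = £5,510.47 − £3,094.49 = £2,415.97.

Extra cost ≈ £2,416 per year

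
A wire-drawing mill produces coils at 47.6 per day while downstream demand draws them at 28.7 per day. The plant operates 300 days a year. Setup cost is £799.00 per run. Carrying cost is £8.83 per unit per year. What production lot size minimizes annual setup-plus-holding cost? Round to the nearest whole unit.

Q* ≈ 1,981 coils

Annual demand D = 28.7 × 300 = 8,610.
Production build-up factor (1 − d/p) = 1 − 28.7/47.6 = 0.3971.
Q* = √(2DS / (H(1 − d/p))) = √(2 × 8,610 × 799 / (8.83 × 0.3971)).
= √(13,758,780 / 3.506) ≈ 1980.990.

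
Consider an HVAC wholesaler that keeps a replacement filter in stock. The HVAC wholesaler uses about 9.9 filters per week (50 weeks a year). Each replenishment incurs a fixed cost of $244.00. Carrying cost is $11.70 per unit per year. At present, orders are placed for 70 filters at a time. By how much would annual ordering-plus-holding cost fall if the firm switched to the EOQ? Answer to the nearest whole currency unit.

Annual demand D = 9.9 × 50 = 495.
EOQ = √(2DS/H) = √(2 × 495 × 244 / 11.7) ≈ 143.69.
Cost at Q* = (D/Q*)S + (Q*/2)H = √(2DSH) ≈ $1,681.15.
Cost at Q = 70: (495/70)×244 + (70/2)×11.7 = $1,725.43 + $409.50 = $2,134.93.
Excess = $2,134.93 − $1,681.15 = $453.78.

Extra cost ≈ $454 per year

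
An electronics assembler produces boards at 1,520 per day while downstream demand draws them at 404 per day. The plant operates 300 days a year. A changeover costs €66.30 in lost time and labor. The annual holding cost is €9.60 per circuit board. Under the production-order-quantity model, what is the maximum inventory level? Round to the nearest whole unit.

I_max ≈ 1,109 boards

Annual demand D = 404 × 300 = 121,200.
Production build-up factor (1 − d/p) = 1 − 404/1,520 = 0.7342.
Q* = √(2DS / (H(1 − d/p))) = √(2 × 121,200 × 66.3 / (9.6 × 0.7342)).
= √(16,071,120 / 7.0484) ≈ 1510.001.
Maximum inventory = Q*(1 − d/p) = 1510.001 × 0.7342 ≈ 1108.658.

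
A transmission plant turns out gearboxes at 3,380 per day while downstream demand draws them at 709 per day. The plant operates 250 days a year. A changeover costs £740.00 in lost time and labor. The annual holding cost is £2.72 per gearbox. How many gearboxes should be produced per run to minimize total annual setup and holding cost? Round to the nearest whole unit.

Q* ≈ 11,047 gearboxes

Annual demand D = 709 × 250 = 177,250.
Production build-up factor (1 − d/p) = 1 − 709/3,380 = 0.7902.
Q* = √(2DS / (H(1 − d/p))) = √(2 × 177,250 × 740 / (2.72 × 0.7902)).
= √(262,330,000 / 2.1494) ≈ 11047.422.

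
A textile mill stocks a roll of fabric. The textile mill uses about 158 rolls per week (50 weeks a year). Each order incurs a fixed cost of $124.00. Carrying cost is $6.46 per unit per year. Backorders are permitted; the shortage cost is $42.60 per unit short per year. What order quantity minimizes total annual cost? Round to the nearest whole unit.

Annual demand D = 158 × 50 = 7,900.
With planned backorders, Q* = √(2DS/H) · √((H+B)/B).
√(2DS/H) = √(2 × 7,900 × 124 / 6.46) = 550.710.
√((H+B)/B) = √((6.46+42.6)/42.6) = 1.0731.
Q* ≈ 590.993.

Q* ≈ 591 rolls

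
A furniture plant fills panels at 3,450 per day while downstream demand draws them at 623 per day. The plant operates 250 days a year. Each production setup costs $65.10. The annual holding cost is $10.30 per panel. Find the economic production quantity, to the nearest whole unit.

Annual demand D = 623 × 250 = 155,750.
Production build-up factor (1 − d/p) = 1 − 623/3,450 = 0.8194.
Q* = √(2DS / (H(1 − d/p))) = √(2 × 155,750 × 65.1 / (10.3 × 0.8194)).
= √(20,278,650 / 8.44) ≈ 1550.057.

Q* ≈ 1,550 panels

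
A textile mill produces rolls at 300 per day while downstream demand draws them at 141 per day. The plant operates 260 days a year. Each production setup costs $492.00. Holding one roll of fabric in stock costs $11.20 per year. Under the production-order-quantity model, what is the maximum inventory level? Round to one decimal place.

Annual demand D = 141 × 260 = 36,660.
Production build-up factor (1 − d/p) = 1 − 141/300 = 0.5300.
Q* = √(2DS / (H(1 − d/p))) = √(2 × 36,660 × 492 / (11.2 × 0.5300)).
= √(36,073,440 / 5.936) ≈ 2465.170.
Maximum inventory = Q*(1 − d/p) = 2465.170 × 0.5300 ≈ 1306.540.

I_max ≈ 1,306.5 rolls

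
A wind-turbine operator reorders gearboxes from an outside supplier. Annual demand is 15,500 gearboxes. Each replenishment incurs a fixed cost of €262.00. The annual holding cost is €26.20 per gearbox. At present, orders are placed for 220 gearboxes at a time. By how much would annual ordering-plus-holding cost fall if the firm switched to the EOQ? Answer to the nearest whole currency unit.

EOQ = √(2DS/H) = √(2 × 15,500 × 262 / 26.2) ≈ 556.78.
Cost at Q* = (D/Q*)S + (Q*/2)H = √(2DSH) ≈ €14,587.54.
Cost at Q = 220: (15,500/220)×262 + (220/2)×26.2 = €18,459.09 + €2,882.00 = €21,341.09.
Excess = €21,341.09 − €14,587.54 = €6,753.55.

Extra cost ≈ €6,754 per year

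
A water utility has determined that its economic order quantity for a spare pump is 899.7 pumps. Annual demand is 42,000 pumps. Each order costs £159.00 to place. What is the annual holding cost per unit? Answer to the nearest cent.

H ≈ £16.50

Invert the EOQ relation Q*² = 2DS/H.
From Q* = √(2DS/H): H = 2DS / Q*² = 2 × 42,000 × 159 / 899.7² = 16.4999.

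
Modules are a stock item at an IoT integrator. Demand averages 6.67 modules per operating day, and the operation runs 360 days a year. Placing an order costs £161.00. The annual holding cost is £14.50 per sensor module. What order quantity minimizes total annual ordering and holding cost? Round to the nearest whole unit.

Annual demand D = 6.67 × 360 = 2,401.2.
EOQ = √(2DS / H) = √(2 × 2,401.2 × 161 / 14.5).
= √(773,186.4 / 14.5) = √53,323.2 ≈ 230.918.

Q* ≈ 231 modules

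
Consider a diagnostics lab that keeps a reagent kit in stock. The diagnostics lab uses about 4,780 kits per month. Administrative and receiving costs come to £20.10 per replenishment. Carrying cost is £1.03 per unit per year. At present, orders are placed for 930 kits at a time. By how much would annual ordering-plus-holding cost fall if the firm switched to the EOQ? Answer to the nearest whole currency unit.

Annual demand D = 4,780 × 12 = 57,360.
EOQ = √(2DS/H) = √(2 × 57,360 × 20.1 / 1.03) ≈ 1496.23.
Cost at Q* = (D/Q*)S + (Q*/2)H = √(2DSH) ≈ £1,541.12.
Cost at Q = 930: (57,360/930)×20.1 + (930/2)×1.03 = £1,239.72 + £478.95 = £1,718.67.
Excess = £1,718.67 − £1,541.12 = £177.55.

Extra cost ≈ £178 per year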